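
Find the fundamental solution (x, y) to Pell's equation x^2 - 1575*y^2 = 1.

(x, y) = (2024, 51)

First expand sqrt(1575) as a continued fraction. With x_i = (sqrt(1575) + m_i)/d_i and (m_0, d_0) = (0, 1): a_0 = floor(sqrt(1575)) = 39, since 39^2 = 1521 <= 1575 < 1600 = 40^2.
Iterate m_{i+1} = d_i*a_i - m_i, d_{i+1} = (1575 - m_{i+1}^2)/d_i, a_{i+1} = floor((a_0 + m_{i+1})/d_{i+1}):
  m_1 = 1*39 - 0 = 39, d_1 = (1575 - 39^2)/1 = 54/1 = 54, a_1 = floor((39 + 39)/54) = 1.
  m_2 = 54*1 - 39 = 15, d_2 = (1575 - 15^2)/54 = 1350/54 = 25, a_2 = floor((39 + 15)/25) = 2.
  m_3 = 25*2 - 15 = 35, d_3 = (1575 - 35^2)/25 = 350/25 = 14, a_3 = floor((39 + 35)/14) = 5.
  m_4 = 14*5 - 35 = 35, d_4 = (1575 - 35^2)/14 = 350/14 = 25, a_4 = floor((39 + 35)/25) = 2.
  m_5 = 25*2 - 35 = 15, d_5 = (1575 - 15^2)/25 = 1350/25 = 54, a_5 = floor((39 + 15)/54) = 1.
  m_6 = 54*1 - 15 = 39, d_6 = (1575 - 39^2)/54 = 54/54 = 1, a_6 = floor((39 + 39)/1) = 78.
  m_7 = 1*78 - 39 = 39, d_7 = (1575 - 39^2)/1 = 54/1 = 54: (m_7, d_7) = (m_1, d_1) = (39, 54), so from here the quotients repeat a_1, ..., a_6; the period length is 6.
So sqrt(1575) = [39; (1, 2, 5, 2, 1, 78)] with period length k = 6.
k is even, so the fundamental solution of x^2 - 1575y^2 = 1 is (p_{k-1}, q_{k-1}) = (p_5, q_5); compute convergents through index 5.
Convergents (p_i = a_i*p_{i-1} + p_{i-2}, q_i = a_i*q_{i-1} + q_{i-2} with p_{-2}=0, p_{-1}=1, q_{-2}=1, q_{-1}=0):
  i=0: a_0=39, p_0 = 39*1 + 0 = 39, q_0 = 39*0 + 1 = 1.
  i=1: a_1=1, p_1 = 1*39 + 1 = 40, q_1 = 1*1 + 0 = 1.
  i=2: a_2=2, p_2 = 2*40 + 39 = 119, q_2 = 2*1 + 1 = 3.
  i=3: a_3=5, p_3 = 5*119 + 40 = 635, q_3 = 5*3 + 1 = 16.
  i=4: a_4=2, p_4 = 2*635 + 119 = 1389, q_4 = 2*16 + 3 = 35.
  i=5: a_5=1, p_5 = 1*1389 + 635 = 2024, q_5 = 1*35 + 16 = 51.
Check: 2024^2 - 1575*51^2 = 4096576 - 4096575 = 1, so (x, y) = (2024, 51) solves the equation, and by the theorem it is the least positive solution.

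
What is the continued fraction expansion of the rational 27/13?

Run the Euclidean algorithm on 27 and 13; the successive quotients are the partial quotients a_0, a_1, ... (each step inverts the fractional part left over by the previous one):
  27 = 2*13 + 1, so a_0 = 2.
  13 = 13*1 + 0, so a_1 = 13.
The remainder reaches 0 after 2 divisions, so the expansion has 2 partial quotients, read off in order.

[2; 13]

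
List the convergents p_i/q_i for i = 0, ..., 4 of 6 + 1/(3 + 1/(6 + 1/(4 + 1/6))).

6/1, 19/3, 120/19, 499/79, 3114/493

Using the convergent recurrence p_i = a_i*p_{i-1} + p_{i-2}, q_i = a_i*q_{i-1} + q_{i-2} with p_{-2}=0, p_{-1}=1, q_{-2}=1, q_{-1}=0:
  i=0: a_0=6, p_0 = 6*1 + 0 = 6, q_0 = 6*0 + 1 = 1.
  i=1: a_1=3, p_1 = 3*6 + 1 = 19, q_1 = 3*1 + 0 = 3.
  i=2: a_2=6, p_2 = 6*19 + 6 = 120, q_2 = 6*3 + 1 = 19.
  i=3: a_3=4, p_3 = 4*120 + 19 = 499, q_3 = 4*19 + 3 = 79.
  i=4: a_4=6, p_4 = 6*499 + 120 = 3114, q_4 = 6*79 + 19 = 493.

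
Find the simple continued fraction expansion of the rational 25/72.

Run the Euclidean algorithm on 25 and 72; the successive quotients are the partial quotients a_0, a_1, ... (each step inverts the fractional part left over by the previous one):
  25 = 0*72 + 25, so a_0 = 0.
  72 = 2*25 + 22, so a_1 = 2.
  25 = 1*22 + 3, so a_2 = 1.
  22 = 7*3 + 1, so a_3 = 7.
  3 = 3*1 + 0, so a_4 = 3.
The remainder reaches 0 after 5 divisions, so the expansion has 5 partial quotients, read off in order.

[0; 2, 1, 7, 3]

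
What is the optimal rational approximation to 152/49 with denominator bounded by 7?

22/7

Expand x = 152/49 as a continued fraction with the Euclidean algorithm:
  152 = 3*49 + 5, so a_0 = 3.
  49 = 9*5 + 4, so a_1 = 9.
  5 = 1*4 + 1, so a_2 = 1.
  4 = 4*1 + 0, so a_3 = 4.
so x = [3; 9, 1, 4].
Convergents (p_i = a_i*p_{i-1} + p_{i-2}, q_i = a_i*q_{i-1} + q_{i-2} with p_{-2}=0, p_{-1}=1, q_{-2}=1, q_{-1}=0), until the denominator exceeds 7:
  i=0: a_0=3, p_0 = 3*1 + 0 = 3, q_0 = 3*0 + 1 = 1.
  i=1: a_1=9, p_1 = 9*3 + 1 = 28, q_1 = 9*1 + 0 = 9.
q_1 = 9 > 7, so the last convergent with denominator <= 7 is p_0/q_0 = 3/1.
The closest fraction with denominator <= 7 is either p_0/q_0 or the intermediate fraction (k*p_0 + p_{-1})/(k*q_0 + q_{-1}) with the largest k >= 1 whose denominator stays <= 7; these approach x as k grows, and every other convergent or intermediate fraction in range is farther away.
Largest k: floor((7 - q_{-1})/q_0) = floor((7 - 0)/1) = 7 (using the seeds p_{-1} = 1, q_{-1} = 0).
That gives (7*3 + 1)/(7*1 + 0) = 22/7.
Compare the errors: |x - 3/1| = |152*1 - 3*49|/(49*1) = 5/49, and |x - 22/7| = |152*7 - 22*49|/(49*7) = 14/343.
Cross-multiplying, 14*49 = 686 < 1715 = 5*343, so 14/343 is smaller: the intermediate fraction 22/7 is closer to x than 3/1.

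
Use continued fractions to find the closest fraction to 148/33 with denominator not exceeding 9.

9/2

Expand x = 148/33 as a continued fraction with the Euclidean algorithm:
  148 = 4*33 + 16, so a_0 = 4.
  33 = 2*16 + 1, so a_1 = 2.
  16 = 16*1 + 0, so a_2 = 16.
so x = [4; 2, 16].
Convergents (p_i = a_i*p_{i-1} + p_{i-2}, q_i = a_i*q_{i-1} + q_{i-2} with p_{-2}=0, p_{-1}=1, q_{-2}=1, q_{-1}=0), until the denominator exceeds 9:
  i=0: a_0=4, p_0 = 4*1 + 0 = 4, q_0 = 4*0 + 1 = 1.
  i=1: a_1=2, p_1 = 2*4 + 1 = 9, q_1 = 2*1 + 0 = 2.
  i=2: a_2=16, p_2 = 16*9 + 4 = 148, q_2 = 16*2 + 1 = 33.
q_2 = 33 > 9, so the last convergent with denominator <= 9 is p_1/q_1 = 9/2.
The closest fraction with denominator <= 9 is either p_1/q_1 or the intermediate fraction (k*p_1 + p_0)/(k*q_1 + q_0) with the largest k >= 1 whose denominator stays <= 9; these approach x as k grows, and every other convergent or intermediate fraction in range is farther away.
Largest k: floor((9 - q_0)/q_1) = floor((9 - 1)/2) = 4.
That gives (4*9 + 4)/(4*2 + 1) = 40/9.
Compare the errors: |x - 9/2| = |148*2 - 9*33|/(33*2) = 1/66, and |x - 40/9| = |148*9 - 40*33|/(33*9) = 12/297.
Cross-multiplying, 1*297 = 297 < 792 = 12*66, so 1/66 is smaller: the convergent 9/2 is closer to x than 40/9.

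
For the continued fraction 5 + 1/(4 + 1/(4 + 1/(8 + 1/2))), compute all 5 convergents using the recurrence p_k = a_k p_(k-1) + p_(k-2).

5/1, 21/4, 89/17, 733/140, 1555/297

Using the convergent recurrence p_i = a_i*p_{i-1} + p_{i-2}, q_i = a_i*q_{i-1} + q_{i-2} with p_{-2}=0, p_{-1}=1, q_{-2}=1, q_{-1}=0:
  i=0: a_0=5, p_0 = 5*1 + 0 = 5, q_0 = 5*0 + 1 = 1.
  i=1: a_1=4, p_1 = 4*5 + 1 = 21, q_1 = 4*1 + 0 = 4.
  i=2: a_2=4, p_2 = 4*21 + 5 = 89, q_2 = 4*4 + 1 = 17.
  i=3: a_3=8, p_3 = 8*89 + 21 = 733, q_3 = 8*17 + 4 = 140.
  i=4: a_4=2, p_4 = 2*733 + 89 = 1555, q_4 = 2*140 + 17 = 297.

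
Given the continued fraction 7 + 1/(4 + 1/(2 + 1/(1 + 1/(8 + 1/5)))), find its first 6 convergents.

Using the convergent recurrence p_i = a_i*p_{i-1} + p_{i-2}, q_i = a_i*q_{i-1} + q_{i-2} with p_{-2}=0, p_{-1}=1, q_{-2}=1, q_{-1}=0:
  i=0: a_0=7, p_0 = 7*1 + 0 = 7, q_0 = 7*0 + 1 = 1.
  i=1: a_1=4, p_1 = 4*7 + 1 = 29, q_1 = 4*1 + 0 = 4.
  i=2: a_2=2, p_2 = 2*29 + 7 = 65, q_2 = 2*4 + 1 = 9.
  i=3: a_3=1, p_3 = 1*65 + 29 = 94, q_3 = 1*9 + 4 = 13.
  i=4: a_4=8, p_4 = 8*94 + 65 = 817, q_4 = 8*13 + 9 = 113.
  i=5: a_5=5, p_5 = 5*817 + 94 = 4179, q_5 = 5*113 + 13 = 578.

7/1, 29/4, 65/9, 94/13, 817/113, 4179/578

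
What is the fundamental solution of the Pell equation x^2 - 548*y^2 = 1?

First expand sqrt(548) as a continued fraction. With x_i = (sqrt(548) + m_i)/d_i and (m_0, d_0) = (0, 1): a_0 = floor(sqrt(548)) = 23, since 23^2 = 529 <= 548 < 576 = 24^2.
Iterate m_{i+1} = d_i*a_i - m_i, d_{i+1} = (548 - m_{i+1}^2)/d_i, a_{i+1} = floor((a_0 + m_{i+1})/d_{i+1}):
  m_1 = 1*23 - 0 = 23, d_1 = (548 - 23^2)/1 = 19/1 = 19, a_1 = floor((23 + 23)/19) = 2.
  m_2 = 19*2 - 23 = 15, d_2 = (548 - 15^2)/19 = 323/19 = 17, a_2 = floor((23 + 15)/17) = 2.
  m_3 = 17*2 - 15 = 19, d_3 = (548 - 19^2)/17 = 187/17 = 11, a_3 = floor((23 + 19)/11) = 3.
  m_4 = 11*3 - 19 = 14, d_4 = (548 - 14^2)/11 = 352/11 = 32, a_4 = floor((23 + 14)/32) = 1.
  m_5 = 32*1 - 14 = 18, d_5 = (548 - 18^2)/32 = 224/32 = 7, a_5 = floor((23 + 18)/7) = 5.
  m_6 = 7*5 - 18 = 17, d_6 = (548 - 17^2)/7 = 259/7 = 37, a_6 = floor((23 + 17)/37) = 1.
  m_7 = 37*1 - 17 = 20, d_7 = (548 - 20^2)/37 = 148/37 = 4, a_7 = floor((23 + 20)/4) = 10.
  m_8 = 4*10 - 20 = 20, d_8 = (548 - 20^2)/4 = 148/4 = 37, a_8 = floor((23 + 20)/37) = 1.
  m_9 = 37*1 - 20 = 17, d_9 = (548 - 17^2)/37 = 259/37 = 7, a_9 = floor((23 + 17)/7) = 5.
  m_10 = 7*5 - 17 = 18, d_10 = (548 - 18^2)/7 = 224/7 = 32, a_10 = floor((23 + 18)/32) = 1.
  m_11 = 32*1 - 18 = 14, d_11 = (548 - 14^2)/32 = 352/32 = 11, a_11 = floor((23 + 14)/11) = 3.
  m_12 = 11*3 - 14 = 19, d_12 = (548 - 19^2)/11 = 187/11 = 17, a_12 = floor((23 + 19)/17) = 2.
  m_13 = 17*2 - 19 = 15, d_13 = (548 - 15^2)/17 = 323/17 = 19, a_13 = floor((23 + 15)/19) = 2.
  m_14 = 19*2 - 15 = 23, d_14 = (548 - 23^2)/19 = 19/19 = 1, a_14 = floor((23 + 23)/1) = 46.
  m_15 = 1*46 - 23 = 23, d_15 = (548 - 23^2)/1 = 19/1 = 19: (m_15, d_15) = (m_1, d_1) = (23, 19), so from here the quotients repeat a_1, ..., a_14; the period length is 14.
So sqrt(548) = [23; (2, 2, 3, 1, 5, 1, 10, 1, 5, 1, 3, 2, 2, 46)] with period length k = 14.
k is even, so the fundamental solution of x^2 - 548y^2 = 1 is (p_{k-1}, q_{k-1}) = (p_13, q_13); compute convergents through index 13.
Convergents (p_i = a_i*p_{i-1} + p_{i-2}, q_i = a_i*q_{i-1} + q_{i-2} with p_{-2}=0, p_{-1}=1, q_{-2}=1, q_{-1}=0):
  i=0: a_0=23, p_0 = 23*1 + 0 = 23, q_0 = 23*0 + 1 = 1.
  i=1: a_1=2, p_1 = 2*23 + 1 = 47, q_1 = 2*1 + 0 = 2.
  i=2: a_2=2, p_2 = 2*47 + 23 = 117, q_2 = 2*2 + 1 = 5.
  i=3: a_3=3, p_3 = 3*117 + 47 = 398, q_3 = 3*5 + 2 = 17.
  i=4: a_4=1, p_4 = 1*398 + 117 = 515, q_4 = 1*17 + 5 = 22.
  i=5: a_5=5, p_5 = 5*515 + 398 = 2973, q_5 = 5*22 + 17 = 127.
  i=6: a_6=1, p_6 = 1*2973 + 515 = 3488, q_6 = 1*127 + 22 = 149.
  i=7: a_7=10, p_7 = 10*3488 + 2973 = 37853, q_7 = 10*149 + 127 = 1617.
  i=8: a_8=1, p_8 = 1*37853 + 3488 = 41341, q_8 = 1*1617 + 149 = 1766.
  i=9: a_9=5, p_9 = 5*41341 + 37853 = 244558, q_9 = 5*1766 + 1617 = 10447.
  i=10: a_10=1, p_10 = 1*244558 + 41341 = 285899, q_10 = 1*10447 + 1766 = 12213.
  i=11: a_11=3, p_11 = 3*285899 + 244558 = 1102255, q_11 = 3*12213 + 10447 = 47086.
  i=12: a_12=2, p_12 = 2*1102255 + 285899 = 2490409, q_12 = 2*47086 + 12213 = 106385.
  i=13: a_13=2, p_13 = 2*2490409 + 1102255 = 6083073, q_13 = 2*106385 + 47086 = 259856.
Check: 6083073^2 - 548*259856^2 = 37003777123329 - 37003777123328 = 1, so (x, y) = (6083073, 259856) solves the equation, and by the theorem it is the least positive solution.

(x, y) = (6083073, 259856)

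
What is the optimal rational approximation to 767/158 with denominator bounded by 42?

Expand x = 767/158 as a continued fraction with the Euclidean algorithm:
  767 = 4*158 + 135, so a_0 = 4.
  158 = 1*135 + 23, so a_1 = 1.
  135 = 5*23 + 20, so a_2 = 5.
  23 = 1*20 + 3, so a_3 = 1.
  20 = 6*3 + 2, so a_4 = 6.
  3 = 1*2 + 1, so a_5 = 1.
  2 = 2*1 + 0, so a_6 = 2.
so x = [4; 1, 5, 1, 6, 1, 2].
Convergents (p_i = a_i*p_{i-1} + p_{i-2}, q_i = a_i*q_{i-1} + q_{i-2} with p_{-2}=0, p_{-1}=1, q_{-2}=1, q_{-1}=0), until the denominator exceeds 42:
  i=0: a_0=4, p_0 = 4*1 + 0 = 4, q_0 = 4*0 + 1 = 1.
  i=1: a_1=1, p_1 = 1*4 + 1 = 5, q_1 = 1*1 + 0 = 1.
  i=2: a_2=5, p_2 = 5*5 + 4 = 29, q_2 = 5*1 + 1 = 6.
  i=3: a_3=1, p_3 = 1*29 + 5 = 34, q_3 = 1*6 + 1 = 7.
  i=4: a_4=6, p_4 = 6*34 + 29 = 233, q_4 = 6*7 + 6 = 48.
q_4 = 48 > 42, so the last convergent with denominator <= 42 is p_3/q_3 = 34/7.
The closest fraction with denominator <= 42 is either p_3/q_3 or the intermediate fraction (k*p_3 + p_2)/(k*q_3 + q_2) with the largest k >= 1 whose denominator stays <= 42; these approach x as k grows, and every other convergent or intermediate fraction in range is farther away.
Largest k: floor((42 - q_2)/q_3) = floor((42 - 6)/7) = 5.
That gives (5*34 + 29)/(5*7 + 6) = 199/41.
Compare the errors: |x - 34/7| = |767*7 - 34*158|/(158*7) = 3/1106, and |x - 199/41| = |767*41 - 199*158|/(158*41) = 5/6478.
Cross-multiplying, 5*1106 = 5530 < 19434 = 3*6478, so 5/6478 is smaller: the intermediate fraction 199/41 is closer to x than 34/7.

199/41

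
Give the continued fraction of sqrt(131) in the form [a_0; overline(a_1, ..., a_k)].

Write x_i = (sqrt(131) + m_i)/d_i with (m_0, d_0) = (0, 1). a_0 = floor(sqrt(131)) = 11, since 11^2 = 121 <= 131 < 144 = 12^2.
Iterate m_{i+1} = d_i*a_i - m_i, d_{i+1} = (131 - m_{i+1}^2)/d_i, a_{i+1} = floor((a_0 + m_{i+1})/d_{i+1}):
  m_1 = 1*11 - 0 = 11, d_1 = (131 - 11^2)/1 = 10/1 = 10, a_1 = floor((11 + 11)/10) = 2.
  m_2 = 10*2 - 11 = 9, d_2 = (131 - 9^2)/10 = 50/10 = 5, a_2 = floor((11 + 9)/5) = 4.
  m_3 = 5*4 - 9 = 11, d_3 = (131 - 11^2)/5 = 10/5 = 2, a_3 = floor((11 + 11)/2) = 11.
  m_4 = 2*11 - 11 = 11, d_4 = (131 - 11^2)/2 = 10/2 = 5, a_4 = floor((11 + 11)/5) = 4.
  m_5 = 5*4 - 11 = 9, d_5 = (131 - 9^2)/5 = 50/5 = 10, a_5 = floor((11 + 9)/10) = 2.
  m_6 = 10*2 - 9 = 11, d_6 = (131 - 11^2)/10 = 10/10 = 1, a_6 = floor((11 + 11)/1) = 22.
  m_7 = 1*22 - 11 = 11, d_7 = (131 - 11^2)/1 = 10/1 = 10: (m_7, d_7) = (m_1, d_1) = (11, 10), so from here the quotients repeat a_1, ..., a_6; the period length is 6.
Hence the expansion of sqrt(131) is a_0 = 11 followed by the repeating block 2, 4, 11, 4, 2, 22 (period 6).

[11; overline(2, 4, 11, 4, 2, 22)]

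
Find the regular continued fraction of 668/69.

Run the Euclidean algorithm on 668 and 69; the successive quotients are the partial quotients a_0, a_1, ... (each step inverts the fractional part left over by the previous one):
  668 = 9*69 + 47, so a_0 = 9.
  69 = 1*47 + 22, so a_1 = 1.
  47 = 2*22 + 3, so a_2 = 2.
  22 = 7*3 + 1, so a_3 = 7.
  3 = 3*1 + 0, so a_4 = 3.
The remainder reaches 0 after 5 divisions, so the expansion has 5 partial quotients, read off in order.

[9; 1, 2, 7, 3]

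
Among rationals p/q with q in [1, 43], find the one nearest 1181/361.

Expand x = 1181/361 as a continued fraction with the Euclidean algorithm:
  1181 = 3*361 + 98, so a_0 = 3.
  361 = 3*98 + 67, so a_1 = 3.
  98 = 1*67 + 31, so a_2 = 1.
  67 = 2*31 + 5, so a_3 = 2.
  31 = 6*5 + 1, so a_4 = 6.
  5 = 5*1 + 0, so a_5 = 5.
so x = [3; 3, 1, 2, 6, 5].
Convergents (p_i = a_i*p_{i-1} + p_{i-2}, q_i = a_i*q_{i-1} + q_{i-2} with p_{-2}=0, p_{-1}=1, q_{-2}=1, q_{-1}=0), until the denominator exceeds 43:
  i=0: a_0=3, p_0 = 3*1 + 0 = 3, q_0 = 3*0 + 1 = 1.
  i=1: a_1=3, p_1 = 3*3 + 1 = 10, q_1 = 3*1 + 0 = 3.
  i=2: a_2=1, p_2 = 1*10 + 3 = 13, q_2 = 1*3 + 1 = 4.
  i=3: a_3=2, p_3 = 2*13 + 10 = 36, q_3 = 2*4 + 3 = 11.
  i=4: a_4=6, p_4 = 6*36 + 13 = 229, q_4 = 6*11 + 4 = 70.
q_4 = 70 > 43, so the last convergent with denominator <= 43 is p_3/q_3 = 36/11.
The closest fraction with denominator <= 43 is either p_3/q_3 or the intermediate fraction (k*p_3 + p_2)/(k*q_3 + q_2) with the largest k >= 1 whose denominator stays <= 43; these approach x as k grows, and every other convergent or intermediate fraction in range is farther away.
Largest k: floor((43 - q_2)/q_3) = floor((43 - 4)/11) = 3.
That gives (3*36 + 13)/(3*11 + 4) = 121/37.
Compare the errors: |x - 36/11| = |1181*11 - 36*361|/(361*11) = 5/3971, and |x - 121/37| = |1181*37 - 121*361|/(361*37) = 16/13357.
Cross-multiplying, 16*3971 = 63536 < 66785 = 5*13357, so 16/13357 is smaller: the intermediate fraction 121/37 is closer to x than 36/11.

121/37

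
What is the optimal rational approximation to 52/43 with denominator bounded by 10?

Expand x = 52/43 as a continued fraction with the Euclidean algorithm:
  52 = 1*43 + 9, so a_0 = 1.
  43 = 4*9 + 7, so a_1 = 4.
  9 = 1*7 + 2, so a_2 = 1.
  7 = 3*2 + 1, so a_3 = 3.
  2 = 2*1 + 0, so a_4 = 2.
so x = [1; 4, 1, 3, 2].
Convergents (p_i = a_i*p_{i-1} + p_{i-2}, q_i = a_i*q_{i-1} + q_{i-2} with p_{-2}=0, p_{-1}=1, q_{-2}=1, q_{-1}=0), until the denominator exceeds 10:
  i=0: a_0=1, p_0 = 1*1 + 0 = 1, q_0 = 1*0 + 1 = 1.
  i=1: a_1=4, p_1 = 4*1 + 1 = 5, q_1 = 4*1 + 0 = 4.
  i=2: a_2=1, p_2 = 1*5 + 1 = 6, q_2 = 1*4 + 1 = 5.
  i=3: a_3=3, p_3 = 3*6 + 5 = 23, q_3 = 3*5 + 4 = 19.
q_3 = 19 > 10, so the last convergent with denominator <= 10 is p_2/q_2 = 6/5.
The closest fraction with denominator <= 10 is either p_2/q_2 or the intermediate fraction (k*p_2 + p_1)/(k*q_2 + q_1) with the largest k >= 1 whose denominator stays <= 10; these approach x as k grows, and every other convergent or intermediate fraction in range is farther away.
Largest k: floor((10 - q_1)/q_2) = floor((10 - 4)/5) = 1.
That gives (1*6 + 5)/(1*5 + 4) = 11/9.
Compare the errors: |x - 6/5| = |52*5 - 6*43|/(43*5) = 2/215, and |x - 11/9| = |52*9 - 11*43|/(43*9) = 5/387.
Cross-multiplying, 2*387 = 774 < 1075 = 5*215, so 2/215 is smaller: the convergent 6/5 is closer to x than 11/9.

6/5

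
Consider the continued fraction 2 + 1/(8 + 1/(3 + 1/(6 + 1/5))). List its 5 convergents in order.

2/1, 17/8, 53/25, 335/158, 1728/815

Using the convergent recurrence p_i = a_i*p_{i-1} + p_{i-2}, q_i = a_i*q_{i-1} + q_{i-2} with p_{-2}=0, p_{-1}=1, q_{-2}=1, q_{-1}=0:
  i=0: a_0=2, p_0 = 2*1 + 0 = 2, q_0 = 2*0 + 1 = 1.
  i=1: a_1=8, p_1 = 8*2 + 1 = 17, q_1 = 8*1 + 0 = 8.
  i=2: a_2=3, p_2 = 3*17 + 2 = 53, q_2 = 3*8 + 1 = 25.
  i=3: a_3=6, p_3 = 6*53 + 17 = 335, q_3 = 6*25 + 8 = 158.
  i=4: a_4=5, p_4 = 5*335 + 53 = 1728, q_4 = 5*158 + 25 = 815.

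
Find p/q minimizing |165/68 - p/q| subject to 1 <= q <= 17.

17/7

Expand x = 165/68 as a continued fraction with the Euclidean algorithm:
  165 = 2*68 + 29, so a_0 = 2.
  68 = 2*29 + 10, so a_1 = 2.
  29 = 2*10 + 9, so a_2 = 2.
  10 = 1*9 + 1, so a_3 = 1.
  9 = 9*1 + 0, so a_4 = 9.
so x = [2; 2, 2, 1, 9].
Convergents (p_i = a_i*p_{i-1} + p_{i-2}, q_i = a_i*q_{i-1} + q_{i-2} with p_{-2}=0, p_{-1}=1, q_{-2}=1, q_{-1}=0), until the denominator exceeds 17:
  i=0: a_0=2, p_0 = 2*1 + 0 = 2, q_0 = 2*0 + 1 = 1.
  i=1: a_1=2, p_1 = 2*2 + 1 = 5, q_1 = 2*1 + 0 = 2.
  i=2: a_2=2, p_2 = 2*5 + 2 = 12, q_2 = 2*2 + 1 = 5.
  i=3: a_3=1, p_3 = 1*12 + 5 = 17, q_3 = 1*5 + 2 = 7.
  i=4: a_4=9, p_4 = 9*17 + 12 = 165, q_4 = 9*7 + 5 = 68.
q_4 = 68 > 17, so the last convergent with denominator <= 17 is p_3/q_3 = 17/7.
The closest fraction with denominator <= 17 is either p_3/q_3 or the intermediate fraction (k*p_3 + p_2)/(k*q_3 + q_2) with the largest k >= 1 whose denominator stays <= 17; these approach x as k grows, and every other convergent or intermediate fraction in range is farther away.
Largest k: floor((17 - q_2)/q_3) = floor((17 - 5)/7) = 1.
That gives (1*17 + 12)/(1*7 + 5) = 29/12.
Compare the errors: |x - 17/7| = |165*7 - 17*68|/(68*7) = 1/476, and |x - 29/12| = |165*12 - 29*68|/(68*12) = 8/816.
Cross-multiplying, 1*816 = 816 < 3808 = 8*476, so 1/476 is smaller: the convergent 17/7 is closer to x than 29/12.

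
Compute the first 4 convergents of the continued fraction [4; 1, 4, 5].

4/1, 5/1, 24/5, 125/26

Using the convergent recurrence p_i = a_i*p_{i-1} + p_{i-2}, q_i = a_i*q_{i-1} + q_{i-2} with p_{-2}=0, p_{-1}=1, q_{-2}=1, q_{-1}=0:
  i=0: a_0=4, p_0 = 4*1 + 0 = 4, q_0 = 4*0 + 1 = 1.
  i=1: a_1=1, p_1 = 1*4 + 1 = 5, q_1 = 1*1 + 0 = 1.
  i=2: a_2=4, p_2 = 4*5 + 4 = 24, q_2 = 4*1 + 1 = 5.
  i=3: a_3=5, p_3 = 5*24 + 5 = 125, q_3 = 5*5 + 1 = 26.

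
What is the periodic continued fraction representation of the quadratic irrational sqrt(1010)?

Write x_i = (sqrt(1010) + m_i)/d_i with (m_0, d_0) = (0, 1). a_0 = floor(sqrt(1010)) = 31, since 31^2 = 961 <= 1010 < 1024 = 32^2.
Iterate m_{i+1} = d_i*a_i - m_i, d_{i+1} = (1010 - m_{i+1}^2)/d_i, a_{i+1} = floor((a_0 + m_{i+1})/d_{i+1}):
  m_1 = 1*31 - 0 = 31, d_1 = (1010 - 31^2)/1 = 49/1 = 49, a_1 = floor((31 + 31)/49) = 1.
  m_2 = 49*1 - 31 = 18, d_2 = (1010 - 18^2)/49 = 686/49 = 14, a_2 = floor((31 + 18)/14) = 3.
  m_3 = 14*3 - 18 = 24, d_3 = (1010 - 24^2)/14 = 434/14 = 31, a_3 = floor((31 + 24)/31) = 1.
  m_4 = 31*1 - 24 = 7, d_4 = (1010 - 7^2)/31 = 961/31 = 31, a_4 = floor((31 + 7)/31) = 1.
  m_5 = 31*1 - 7 = 24, d_5 = (1010 - 24^2)/31 = 434/31 = 14, a_5 = floor((31 + 24)/14) = 3.
  m_6 = 14*3 - 24 = 18, d_6 = (1010 - 18^2)/14 = 686/14 = 49, a_6 = floor((31 + 18)/49) = 1.
  m_7 = 49*1 - 18 = 31, d_7 = (1010 - 31^2)/49 = 49/49 = 1, a_7 = floor((31 + 31)/1) = 62.
  m_8 = 1*62 - 31 = 31, d_8 = (1010 - 31^2)/1 = 49/1 = 49: (m_8, d_8) = (m_1, d_1) = (31, 49), so from here the quotients repeat a_1, ..., a_7; the period length is 7.
Hence the expansion of sqrt(1010) is a_0 = 31 followed by the repeating block 1, 3, 1, 1, 3, 1, 62 (period 7).

[31; (1, 3, 1, 1, 3, 1, 62)]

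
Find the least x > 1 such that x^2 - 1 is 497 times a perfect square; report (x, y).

First expand sqrt(497) as a continued fraction. With x_i = (sqrt(497) + m_i)/d_i and (m_0, d_0) = (0, 1): a_0 = floor(sqrt(497)) = 22, since 22^2 = 484 <= 497 < 529 = 23^2.
Iterate m_{i+1} = d_i*a_i - m_i, d_{i+1} = (497 - m_{i+1}^2)/d_i, a_{i+1} = floor((a_0 + m_{i+1})/d_{i+1}):
  m_1 = 1*22 - 0 = 22, d_1 = (497 - 22^2)/1 = 13/1 = 13, a_1 = floor((22 + 22)/13) = 3.
  m_2 = 13*3 - 22 = 17, d_2 = (497 - 17^2)/13 = 208/13 = 16, a_2 = floor((22 + 17)/16) = 2.
  m_3 = 16*2 - 17 = 15, d_3 = (497 - 15^2)/16 = 272/16 = 17, a_3 = floor((22 + 15)/17) = 2.
  m_4 = 17*2 - 15 = 19, d_4 = (497 - 19^2)/17 = 136/17 = 8, a_4 = floor((22 + 19)/8) = 5.
  m_5 = 8*5 - 19 = 21, d_5 = (497 - 21^2)/8 = 56/8 = 7, a_5 = floor((22 + 21)/7) = 6.
  m_6 = 7*6 - 21 = 21, d_6 = (497 - 21^2)/7 = 56/7 = 8, a_6 = floor((22 + 21)/8) = 5.
  m_7 = 8*5 - 21 = 19, d_7 = (497 - 19^2)/8 = 136/8 = 17, a_7 = floor((22 + 19)/17) = 2.
  m_8 = 17*2 - 19 = 15, d_8 = (497 - 15^2)/17 = 272/17 = 16, a_8 = floor((22 + 15)/16) = 2.
  m_9 = 16*2 - 15 = 17, d_9 = (497 - 17^2)/16 = 208/16 = 13, a_9 = floor((22 + 17)/13) = 3.
  m_10 = 13*3 - 17 = 22, d_10 = (497 - 22^2)/13 = 13/13 = 1, a_10 = floor((22 + 22)/1) = 44.
  m_11 = 1*44 - 22 = 22, d_11 = (497 - 22^2)/1 = 13/1 = 13: (m_11, d_11) = (m_1, d_1) = (22, 13), so from here the quotients repeat a_1, ..., a_10; the period length is 10.
So sqrt(497) = [22; (3, 2, 2, 5, 6, 5, 2, 2, 3, 44)] with period length k = 10.
k is even, so the fundamental solution of x^2 - 497y^2 = 1 is (p_{k-1}, q_{k-1}) = (p_9, q_9); compute convergents through index 9.
Convergents (p_i = a_i*p_{i-1} + p_{i-2}, q_i = a_i*q_{i-1} + q_{i-2} with p_{-2}=0, p_{-1}=1, q_{-2}=1, q_{-1}=0):
  i=0: a_0=22, p_0 = 22*1 + 0 = 22, q_0 = 22*0 + 1 = 1.
  i=1: a_1=3, p_1 = 3*22 + 1 = 67, q_1 = 3*1 + 0 = 3.
  i=2: a_2=2, p_2 = 2*67 + 22 = 156, q_2 = 2*3 + 1 = 7.
  i=3: a_3=2, p_3 = 2*156 + 67 = 379, q_3 = 2*7 + 3 = 17.
  i=4: a_4=5, p_4 = 5*379 + 156 = 2051, q_4 = 5*17 + 7 = 92.
  i=5: a_5=6, p_5 = 6*2051 + 379 = 12685, q_5 = 6*92 + 17 = 569.
  i=6: a_6=5, p_6 = 5*12685 + 2051 = 65476, q_6 = 5*569 + 92 = 2937.
  i=7: a_7=2, p_7 = 2*65476 + 12685 = 143637, q_7 = 2*2937 + 569 = 6443.
  i=8: a_8=2, p_8 = 2*143637 + 65476 = 352750, q_8 = 2*6443 + 2937 = 15823.
  i=9: a_9=3, p_9 = 3*352750 + 143637 = 1201887, q_9 = 3*15823 + 6443 = 53912.
Check: 1201887^2 - 497*53912^2 = 1444532360769 - 1444532360768 = 1, so (x, y) = (1201887, 53912) solves the equation, and by the theorem it is the least positive solution.

(x, y) = (1201887, 53912)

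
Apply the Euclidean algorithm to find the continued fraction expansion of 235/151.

[1; 1, 1, 3, 1, 16]

Run the Euclidean algorithm on 235 and 151; the successive quotients are the partial quotients a_0, a_1, ... (each step inverts the fractional part left over by the previous one):
  235 = 1*151 + 84, so a_0 = 1.
  151 = 1*84 + 67, so a_1 = 1.
  84 = 1*67 + 17, so a_2 = 1.
  67 = 3*17 + 16, so a_3 = 3.
  17 = 1*16 + 1, so a_4 = 1.
  16 = 16*1 + 0, so a_5 = 16.
The remainder reaches 0 after 6 divisions, so the expansion has 6 partial quotients, read off in order.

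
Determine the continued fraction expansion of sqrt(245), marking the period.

[15; (1, 1, 1, 7, 6, 7, 1, 1, 1, 30)]

Write x_i = (sqrt(245) + m_i)/d_i with (m_0, d_0) = (0, 1). a_0 = floor(sqrt(245)) = 15, since 15^2 = 225 <= 245 < 256 = 16^2.
Iterate m_{i+1} = d_i*a_i - m_i, d_{i+1} = (245 - m_{i+1}^2)/d_i, a_{i+1} = floor((a_0 + m_{i+1})/d_{i+1}):
  m_1 = 1*15 - 0 = 15, d_1 = (245 - 15^2)/1 = 20/1 = 20, a_1 = floor((15 + 15)/20) = 1.
  m_2 = 20*1 - 15 = 5, d_2 = (245 - 5^2)/20 = 220/20 = 11, a_2 = floor((15 + 5)/11) = 1.
  m_3 = 11*1 - 5 = 6, d_3 = (245 - 6^2)/11 = 209/11 = 19, a_3 = floor((15 + 6)/19) = 1.
  m_4 = 19*1 - 6 = 13, d_4 = (245 - 13^2)/19 = 76/19 = 4, a_4 = floor((15 + 13)/4) = 7.
  m_5 = 4*7 - 13 = 15, d_5 = (245 - 15^2)/4 = 20/4 = 5, a_5 = floor((15 + 15)/5) = 6.
  m_6 = 5*6 - 15 = 15, d_6 = (245 - 15^2)/5 = 20/5 = 4, a_6 = floor((15 + 15)/4) = 7.
  m_7 = 4*7 - 15 = 13, d_7 = (245 - 13^2)/4 = 76/4 = 19, a_7 = floor((15 + 13)/19) = 1.
  m_8 = 19*1 - 13 = 6, d_8 = (245 - 6^2)/19 = 209/19 = 11, a_8 = floor((15 + 6)/11) = 1.
  m_9 = 11*1 - 6 = 5, d_9 = (245 - 5^2)/11 = 220/11 = 20, a_9 = floor((15 + 5)/20) = 1.
  m_10 = 20*1 - 5 = 15, d_10 = (245 - 15^2)/20 = 20/20 = 1, a_10 = floor((15 + 15)/1) = 30.
  m_11 = 1*30 - 15 = 15, d_11 = (245 - 15^2)/1 = 20/1 = 20: (m_11, d_11) = (m_1, d_1) = (15, 20), so from here the quotients repeat a_1, ..., a_10; the period length is 10.
Hence the expansion of sqrt(245) is a_0 = 15 followed by the repeating block 1, 1, 1, 7, 6, 7, 1, 1, 1, 30 (period 10).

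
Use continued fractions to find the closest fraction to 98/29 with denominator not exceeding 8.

Expand x = 98/29 as a continued fraction with the Euclidean algorithm:
  98 = 3*29 + 11, so a_0 = 3.
  29 = 2*11 + 7, so a_1 = 2.
  11 = 1*7 + 4, so a_2 = 1.
  7 = 1*4 + 3, so a_3 = 1.
  4 = 1*3 + 1, so a_4 = 1.
  3 = 3*1 + 0, so a_5 = 3.
so x = [3; 2, 1, 1, 1, 3].
Convergents (p_i = a_i*p_{i-1} + p_{i-2}, q_i = a_i*q_{i-1} + q_{i-2} with p_{-2}=0, p_{-1}=1, q_{-2}=1, q_{-1}=0), until the denominator exceeds 8:
  i=0: a_0=3, p_0 = 3*1 + 0 = 3, q_0 = 3*0 + 1 = 1.
  i=1: a_1=2, p_1 = 2*3 + 1 = 7, q_1 = 2*1 + 0 = 2.
  i=2: a_2=1, p_2 = 1*7 + 3 = 10, q_2 = 1*2 + 1 = 3.
  i=3: a_3=1, p_3 = 1*10 + 7 = 17, q_3 = 1*3 + 2 = 5.
  i=4: a_4=1, p_4 = 1*17 + 10 = 27, q_4 = 1*5 + 3 = 8.
  i=5: a_5=3, p_5 = 3*27 + 17 = 98, q_5 = 3*8 + 5 = 29.
q_5 = 29 > 8, so the last convergent with denominator <= 8 is p_4/q_4 = 27/8.
The closest fraction with denominator <= 8 is either p_4/q_4 or the intermediate fraction (k*p_4 + p_3)/(k*q_4 + q_3) with the largest k >= 1 whose denominator stays <= 8; these approach x as k grows, and every other convergent or intermediate fraction in range is farther away.
Largest k: floor((8 - q_3)/q_4) = floor((8 - 5)/8) = 0.
Since k = 0, no intermediate fraction beyond p_4/q_4 has denominator <= 8, so the convergent 27/8 is the closest (its error is |98*8 - 27*29|/(29*8) = 1/232).

27/8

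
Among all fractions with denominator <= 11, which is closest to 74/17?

48/11

Expand x = 74/17 as a continued fraction with the Euclidean algorithm:
  74 = 4*17 + 6, so a_0 = 4.
  17 = 2*6 + 5, so a_1 = 2.
  6 = 1*5 + 1, so a_2 = 1.
  5 = 5*1 + 0, so a_3 = 5.
so x = [4; 2, 1, 5].
Convergents (p_i = a_i*p_{i-1} + p_{i-2}, q_i = a_i*q_{i-1} + q_{i-2} with p_{-2}=0, p_{-1}=1, q_{-2}=1, q_{-1}=0), until the denominator exceeds 11:
  i=0: a_0=4, p_0 = 4*1 + 0 = 4, q_0 = 4*0 + 1 = 1.
  i=1: a_1=2, p_1 = 2*4 + 1 = 9, q_1 = 2*1 + 0 = 2.
  i=2: a_2=1, p_2 = 1*9 + 4 = 13, q_2 = 1*2 + 1 = 3.
  i=3: a_3=5, p_3 = 5*13 + 9 = 74, q_3 = 5*3 + 2 = 17.
q_3 = 17 > 11, so the last convergent with denominator <= 11 is p_2/q_2 = 13/3.
The closest fraction with denominator <= 11 is either p_2/q_2 or the intermediate fraction (k*p_2 + p_1)/(k*q_2 + q_1) with the largest k >= 1 whose denominator stays <= 11; these approach x as k grows, and every other convergent or intermediate fraction in range is farther away.
Largest k: floor((11 - q_1)/q_2) = floor((11 - 2)/3) = 3.
That gives (3*13 + 9)/(3*3 + 2) = 48/11.
Compare the errors: |x - 13/3| = |74*3 - 13*17|/(17*3) = 1/51, and |x - 48/11| = |74*11 - 48*17|/(17*11) = 2/187.
Cross-multiplying, 2*51 = 102 < 187 = 1*187, so 2/187 is smaller: the intermediate fraction 48/11 is closer to x than 13/3.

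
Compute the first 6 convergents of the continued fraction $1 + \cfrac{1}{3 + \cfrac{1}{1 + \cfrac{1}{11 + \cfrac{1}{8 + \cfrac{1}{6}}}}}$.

Using the convergent recurrence p_i = a_i*p_{i-1} + p_{i-2}, q_i = a_i*q_{i-1} + q_{i-2} with p_{-2}=0, p_{-1}=1, q_{-2}=1, q_{-1}=0:
  i=0: a_0=1, p_0 = 1*1 + 0 = 1, q_0 = 1*0 + 1 = 1.
  i=1: a_1=3, p_1 = 3*1 + 1 = 4, q_1 = 3*1 + 0 = 3.
  i=2: a_2=1, p_2 = 1*4 + 1 = 5, q_2 = 1*3 + 1 = 4.
  i=3: a_3=11, p_3 = 11*5 + 4 = 59, q_3 = 11*4 + 3 = 47.
  i=4: a_4=8, p_4 = 8*59 + 5 = 477, q_4 = 8*47 + 4 = 380.
  i=5: a_5=6, p_5 = 6*477 + 59 = 2921, q_5 = 6*380 + 47 = 2327.

1/1, 4/3, 5/4, 59/47, 477/380, 2921/2327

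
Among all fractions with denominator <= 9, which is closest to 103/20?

Expand x = 103/20 as a continued fraction with the Euclidean algorithm:
  103 = 5*20 + 3, so a_0 = 5.
  20 = 6*3 + 2, so a_1 = 6.
  3 = 1*2 + 1, so a_2 = 1.
  2 = 2*1 + 0, so a_3 = 2.
so x = [5; 6, 1, 2].
Convergents (p_i = a_i*p_{i-1} + p_{i-2}, q_i = a_i*q_{i-1} + q_{i-2} with p_{-2}=0, p_{-1}=1, q_{-2}=1, q_{-1}=0), until the denominator exceeds 9:
  i=0: a_0=5, p_0 = 5*1 + 0 = 5, q_0 = 5*0 + 1 = 1.
  i=1: a_1=6, p_1 = 6*5 + 1 = 31, q_1 = 6*1 + 0 = 6.
  i=2: a_2=1, p_2 = 1*31 + 5 = 36, q_2 = 1*6 + 1 = 7.
  i=3: a_3=2, p_3 = 2*36 + 31 = 103, q_3 = 2*7 + 6 = 20.
q_3 = 20 > 9, so the last convergent with denominator <= 9 is p_2/q_2 = 36/7.
The closest fraction with denominator <= 9 is either p_2/q_2 or the intermediate fraction (k*p_2 + p_1)/(k*q_2 + q_1) with the largest k >= 1 whose denominator stays <= 9; these approach x as k grows, and every other convergent or intermediate fraction in range is farther away.
Largest k: floor((9 - q_1)/q_2) = floor((9 - 6)/7) = 0.
Since k = 0, no intermediate fraction beyond p_2/q_2 has denominator <= 9, so the convergent 36/7 is the closest (its error is |103*7 - 36*20|/(20*7) = 1/140).

36/7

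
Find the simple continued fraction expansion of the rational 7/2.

Run the Euclidean algorithm on 7 and 2; the successive quotients are the partial quotients a_0, a_1, ... (each step inverts the fractional part left over by the previous one):
  7 = 3*2 + 1, so a_0 = 3.
  2 = 2*1 + 0, so a_1 = 2.
The remainder reaches 0 after 2 divisions, so the expansion has 2 partial quotients, read off in order.

[3; 2]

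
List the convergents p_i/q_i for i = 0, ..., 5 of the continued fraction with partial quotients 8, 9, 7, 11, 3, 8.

8/1, 73/9, 519/64, 5782/713, 17865/2203, 148702/18337

Using the convergent recurrence p_i = a_i*p_{i-1} + p_{i-2}, q_i = a_i*q_{i-1} + q_{i-2} with p_{-2}=0, p_{-1}=1, q_{-2}=1, q_{-1}=0:
  i=0: a_0=8, p_0 = 8*1 + 0 = 8, q_0 = 8*0 + 1 = 1.
  i=1: a_1=9, p_1 = 9*8 + 1 = 73, q_1 = 9*1 + 0 = 9.
  i=2: a_2=7, p_2 = 7*73 + 8 = 519, q_2 = 7*9 + 1 = 64.
  i=3: a_3=11, p_3 = 11*519 + 73 = 5782, q_3 = 11*64 + 9 = 713.
  i=4: a_4=3, p_4 = 3*5782 + 519 = 17865, q_4 = 3*713 + 64 = 2203.
  i=5: a_5=8, p_5 = 8*17865 + 5782 = 148702, q_5 = 8*2203 + 713 = 18337.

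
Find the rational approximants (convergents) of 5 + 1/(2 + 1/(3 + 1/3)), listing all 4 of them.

5/1, 11/2, 38/7, 125/23

Using the convergent recurrence p_i = a_i*p_{i-1} + p_{i-2}, q_i = a_i*q_{i-1} + q_{i-2} with p_{-2}=0, p_{-1}=1, q_{-2}=1, q_{-1}=0:
  i=0: a_0=5, p_0 = 5*1 + 0 = 5, q_0 = 5*0 + 1 = 1.
  i=1: a_1=2, p_1 = 2*5 + 1 = 11, q_1 = 2*1 + 0 = 2.
  i=2: a_2=3, p_2 = 3*11 + 5 = 38, q_2 = 3*2 + 1 = 7.
  i=3: a_3=3, p_3 = 3*38 + 11 = 125, q_3 = 3*7 + 2 = 23.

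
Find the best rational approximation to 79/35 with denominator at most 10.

Expand x = 79/35 as a continued fraction with the Euclidean algorithm:
  79 = 2*35 + 9, so a_0 = 2.
  35 = 3*9 + 8, so a_1 = 3.
  9 = 1*8 + 1, so a_2 = 1.
  8 = 8*1 + 0, so a_3 = 8.
so x = [2; 3, 1, 8].
Convergents (p_i = a_i*p_{i-1} + p_{i-2}, q_i = a_i*q_{i-1} + q_{i-2} with p_{-2}=0, p_{-1}=1, q_{-2}=1, q_{-1}=0), until the denominator exceeds 10:
  i=0: a_0=2, p_0 = 2*1 + 0 = 2, q_0 = 2*0 + 1 = 1.
  i=1: a_1=3, p_1 = 3*2 + 1 = 7, q_1 = 3*1 + 0 = 3.
  i=2: a_2=1, p_2 = 1*7 + 2 = 9, q_2 = 1*3 + 1 = 4.
  i=3: a_3=8, p_3 = 8*9 + 7 = 79, q_3 = 8*4 + 3 = 35.
q_3 = 35 > 10, so the last convergent with denominator <= 10 is p_2/q_2 = 9/4.
The closest fraction with denominator <= 10 is either p_2/q_2 or the intermediate fraction (k*p_2 + p_1)/(k*q_2 + q_1) with the largest k >= 1 whose denominator stays <= 10; these approach x as k grows, and every other convergent or intermediate fraction in range is farther away.
Largest k: floor((10 - q_1)/q_2) = floor((10 - 3)/4) = 1.
That gives (1*9 + 7)/(1*4 + 3) = 16/7.
Compare the errors: |x - 9/4| = |79*4 - 9*35|/(35*4) = 1/140, and |x - 16/7| = |79*7 - 16*35|/(35*7) = 7/245.
Cross-multiplying, 1*245 = 245 < 980 = 7*140, so 1/140 is smaller: the convergent 9/4 is closer to x than 16/7.

9/4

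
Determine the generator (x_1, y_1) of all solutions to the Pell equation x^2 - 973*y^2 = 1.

(x, y) = (903223, 28956)

First expand sqrt(973) as a continued fraction. With x_i = (sqrt(973) + m_i)/d_i and (m_0, d_0) = (0, 1): a_0 = floor(sqrt(973)) = 31, since 31^2 = 961 <= 973 < 1024 = 32^2.
Iterate m_{i+1} = d_i*a_i - m_i, d_{i+1} = (973 - m_{i+1}^2)/d_i, a_{i+1} = floor((a_0 + m_{i+1})/d_{i+1}):
  m_1 = 1*31 - 0 = 31, d_1 = (973 - 31^2)/1 = 12/1 = 12, a_1 = floor((31 + 31)/12) = 5.
  m_2 = 12*5 - 31 = 29, d_2 = (973 - 29^2)/12 = 132/12 = 11, a_2 = floor((31 + 29)/11) = 5.
  m_3 = 11*5 - 29 = 26, d_3 = (973 - 26^2)/11 = 297/11 = 27, a_3 = floor((31 + 26)/27) = 2.
  m_4 = 27*2 - 26 = 28, d_4 = (973 - 28^2)/27 = 189/27 = 7, a_4 = floor((31 + 28)/7) = 8.
  m_5 = 7*8 - 28 = 28, d_5 = (973 - 28^2)/7 = 189/7 = 27, a_5 = floor((31 + 28)/27) = 2.
  m_6 = 27*2 - 28 = 26, d_6 = (973 - 26^2)/27 = 297/27 = 11, a_6 = floor((31 + 26)/11) = 5.
  m_7 = 11*5 - 26 = 29, d_7 = (973 - 29^2)/11 = 132/11 = 12, a_7 = floor((31 + 29)/12) = 5.
  m_8 = 12*5 - 29 = 31, d_8 = (973 - 31^2)/12 = 12/12 = 1, a_8 = floor((31 + 31)/1) = 62.
  m_9 = 1*62 - 31 = 31, d_9 = (973 - 31^2)/1 = 12/1 = 12: (m_9, d_9) = (m_1, d_1) = (31, 12), so from here the quotients repeat a_1, ..., a_8; the period length is 8.
So sqrt(973) = [31; (5, 5, 2, 8, 2, 5, 5, 62)] with period length k = 8.
k is even, so the fundamental solution of x^2 - 973y^2 = 1 is (p_{k-1}, q_{k-1}) = (p_7, q_7); compute convergents through index 7.
Convergents (p_i = a_i*p_{i-1} + p_{i-2}, q_i = a_i*q_{i-1} + q_{i-2} with p_{-2}=0, p_{-1}=1, q_{-2}=1, q_{-1}=0):
  i=0: a_0=31, p_0 = 31*1 + 0 = 31, q_0 = 31*0 + 1 = 1.
  i=1: a_1=5, p_1 = 5*31 + 1 = 156, q_1 = 5*1 + 0 = 5.
  i=2: a_2=5, p_2 = 5*156 + 31 = 811, q_2 = 5*5 + 1 = 26.
  i=3: a_3=2, p_3 = 2*811 + 156 = 1778, q_3 = 2*26 + 5 = 57.
  i=4: a_4=8, p_4 = 8*1778 + 811 = 15035, q_4 = 8*57 + 26 = 482.
  i=5: a_5=2, p_5 = 2*15035 + 1778 = 31848, q_5 = 2*482 + 57 = 1021.
  i=6: a_6=5, p_6 = 5*31848 + 15035 = 174275, q_6 = 5*1021 + 482 = 5587.
  i=7: a_7=5, p_7 = 5*174275 + 31848 = 903223, q_7 = 5*5587 + 1021 = 28956.
Check: 903223^2 - 973*28956^2 = 815811787729 - 815811787728 = 1, so (x, y) = (903223, 28956) solves the equation, and by the theorem it is the least positive solution.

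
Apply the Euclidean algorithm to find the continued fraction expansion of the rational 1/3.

Run the Euclidean algorithm on 1 and 3; the successive quotients are the partial quotients a_0, a_1, ... (each step inverts the fractional part left over by the previous one):
  1 = 0*3 + 1, so a_0 = 0.
  3 = 3*1 + 0, so a_1 = 3.
The remainder reaches 0 after 2 divisions, so the expansion has 2 partial quotients, read off in order.

[0; 3]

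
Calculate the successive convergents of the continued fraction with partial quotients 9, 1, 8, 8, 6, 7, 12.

Using the convergent recurrence p_i = a_i*p_{i-1} + p_{i-2}, q_i = a_i*q_{i-1} + q_{i-2} with p_{-2}=0, p_{-1}=1, q_{-2}=1, q_{-1}=0:
  i=0: a_0=9, p_0 = 9*1 + 0 = 9, q_0 = 9*0 + 1 = 1.
  i=1: a_1=1, p_1 = 1*9 + 1 = 10, q_1 = 1*1 + 0 = 1.
  i=2: a_2=8, p_2 = 8*10 + 9 = 89, q_2 = 8*1 + 1 = 9.
  i=3: a_3=8, p_3 = 8*89 + 10 = 722, q_3 = 8*9 + 1 = 73.
  i=4: a_4=6, p_4 = 6*722 + 89 = 4421, q_4 = 6*73 + 9 = 447.
  i=5: a_5=7, p_5 = 7*4421 + 722 = 31669, q_5 = 7*447 + 73 = 3202.
  i=6: a_6=12, p_6 = 12*31669 + 4421 = 384449, q_6 = 12*3202 + 447 = 38871.

9/1, 10/1, 89/9, 722/73, 4421/447, 31669/3202, 384449/38871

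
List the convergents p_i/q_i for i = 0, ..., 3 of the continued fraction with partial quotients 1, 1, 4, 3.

1/1, 2/1, 9/5, 29/16

Using the convergent recurrence p_i = a_i*p_{i-1} + p_{i-2}, q_i = a_i*q_{i-1} + q_{i-2} with p_{-2}=0, p_{-1}=1, q_{-2}=1, q_{-1}=0:
  i=0: a_0=1, p_0 = 1*1 + 0 = 1, q_0 = 1*0 + 1 = 1.
  i=1: a_1=1, p_1 = 1*1 + 1 = 2, q_1 = 1*1 + 0 = 1.
  i=2: a_2=4, p_2 = 4*2 + 1 = 9, q_2 = 4*1 + 1 = 5.
  i=3: a_3=3, p_3 = 3*9 + 2 = 29, q_3 = 3*5 + 1 = 16.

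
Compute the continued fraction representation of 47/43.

[1; 10, 1, 3]

Run the Euclidean algorithm on 47 and 43; the successive quotients are the partial quotients a_0, a_1, ... (each step inverts the fractional part left over by the previous one):
  47 = 1*43 + 4, so a_0 = 1.
  43 = 10*4 + 3, so a_1 = 10.
  4 = 1*3 + 1, so a_2 = 1.
  3 = 3*1 + 0, so a_3 = 3.
The remainder reaches 0 after 4 divisions, so the expansion has 4 partial quotients, read off in order.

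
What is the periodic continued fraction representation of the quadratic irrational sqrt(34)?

Write x_i = (sqrt(34) + m_i)/d_i with (m_0, d_0) = (0, 1). a_0 = floor(sqrt(34)) = 5, since 5^2 = 25 <= 34 < 36 = 6^2.
Iterate m_{i+1} = d_i*a_i - m_i, d_{i+1} = (34 - m_{i+1}^2)/d_i, a_{i+1} = floor((a_0 + m_{i+1})/d_{i+1}):
  m_1 = 1*5 - 0 = 5, d_1 = (34 - 5^2)/1 = 9/1 = 9, a_1 = floor((5 + 5)/9) = 1.
  m_2 = 9*1 - 5 = 4, d_2 = (34 - 4^2)/9 = 18/9 = 2, a_2 = floor((5 + 4)/2) = 4.
  m_3 = 2*4 - 4 = 4, d_3 = (34 - 4^2)/2 = 18/2 = 9, a_3 = floor((5 + 4)/9) = 1.
  m_4 = 9*1 - 4 = 5, d_4 = (34 - 5^2)/9 = 9/9 = 1, a_4 = floor((5 + 5)/1) = 10.
  m_5 = 1*10 - 5 = 5, d_5 = (34 - 5^2)/1 = 9/1 = 9: (m_5, d_5) = (m_1, d_1) = (5, 9), so from here the quotients repeat a_1, ..., a_4; the period length is 4.
Hence the expansion of sqrt(34) is a_0 = 5 followed by the repeating block 1, 4, 1, 10 (period 4).

[5; (1, 4, 1, 10)]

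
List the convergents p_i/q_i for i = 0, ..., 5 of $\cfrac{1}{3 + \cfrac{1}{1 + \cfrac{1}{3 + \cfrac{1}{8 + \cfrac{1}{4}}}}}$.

0/1, 1/3, 1/4, 4/15, 33/124, 136/511

Using the convergent recurrence p_i = a_i*p_{i-1} + p_{i-2}, q_i = a_i*q_{i-1} + q_{i-2} with p_{-2}=0, p_{-1}=1, q_{-2}=1, q_{-1}=0:
  i=0: a_0=0, p_0 = 0*1 + 0 = 0, q_0 = 0*0 + 1 = 1.
  i=1: a_1=3, p_1 = 3*0 + 1 = 1, q_1 = 3*1 + 0 = 3.
  i=2: a_2=1, p_2 = 1*1 + 0 = 1, q_2 = 1*3 + 1 = 4.
  i=3: a_3=3, p_3 = 3*1 + 1 = 4, q_3 = 3*4 + 3 = 15.
  i=4: a_4=8, p_4 = 8*4 + 1 = 33, q_4 = 8*15 + 4 = 124.
  i=5: a_5=4, p_5 = 4*33 + 4 = 136, q_5 = 4*124 + 15 = 511.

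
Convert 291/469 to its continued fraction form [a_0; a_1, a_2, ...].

Run the Euclidean algorithm on 291 and 469; the successive quotients are the partial quotients a_0, a_1, ... (each step inverts the fractional part left over by the previous one):
  291 = 0*469 + 291, so a_0 = 0.
  469 = 1*291 + 178, so a_1 = 1.
  291 = 1*178 + 113, so a_2 = 1.
  178 = 1*113 + 65, so a_3 = 1.
  113 = 1*65 + 48, so a_4 = 1.
  65 = 1*48 + 17, so a_5 = 1.
  48 = 2*17 + 14, so a_6 = 2.
  17 = 1*14 + 3, so a_7 = 1.
  14 = 4*3 + 2, so a_8 = 4.
  3 = 1*2 + 1, so a_9 = 1.
  2 = 2*1 + 0, so a_10 = 2.
The remainder reaches 0 after 11 divisions, so the expansion has 11 partial quotients, read off in order.

[0; 1, 1, 1, 1, 1, 2, 1, 4, 1, 2]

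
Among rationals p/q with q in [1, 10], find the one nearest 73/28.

Expand x = 73/28 as a continued fraction with the Euclidean algorithm:
  73 = 2*28 + 17, so a_0 = 2.
  28 = 1*17 + 11, so a_1 = 1.
  17 = 1*11 + 6, so a_2 = 1.
  11 = 1*6 + 5, so a_3 = 1.
  6 = 1*5 + 1, so a_4 = 1.
  5 = 5*1 + 0, so a_5 = 5.
so x = [2; 1, 1, 1, 1, 5].
Convergents (p_i = a_i*p_{i-1} + p_{i-2}, q_i = a_i*q_{i-1} + q_{i-2} with p_{-2}=0, p_{-1}=1, q_{-2}=1, q_{-1}=0), until the denominator exceeds 10:
  i=0: a_0=2, p_0 = 2*1 + 0 = 2, q_0 = 2*0 + 1 = 1.
  i=1: a_1=1, p_1 = 1*2 + 1 = 3, q_1 = 1*1 + 0 = 1.
  i=2: a_2=1, p_2 = 1*3 + 2 = 5, q_2 = 1*1 + 1 = 2.
  i=3: a_3=1, p_3 = 1*5 + 3 = 8, q_3 = 1*2 + 1 = 3.
  i=4: a_4=1, p_4 = 1*8 + 5 = 13, q_4 = 1*3 + 2 = 5.
  i=5: a_5=5, p_5 = 5*13 + 8 = 73, q_5 = 5*5 + 3 = 28.
q_5 = 28 > 10, so the last convergent with denominator <= 10 is p_4/q_4 = 13/5.
The closest fraction with denominator <= 10 is either p_4/q_4 or the intermediate fraction (k*p_4 + p_3)/(k*q_4 + q_3) with the largest k >= 1 whose denominator stays <= 10; these approach x as k grows, and every other convergent or intermediate fraction in range is farther away.
Largest k: floor((10 - q_3)/q_4) = floor((10 - 3)/5) = 1.
That gives (1*13 + 8)/(1*5 + 3) = 21/8.
Compare the errors: |x - 13/5| = |73*5 - 13*28|/(28*5) = 1/140, and |x - 21/8| = |73*8 - 21*28|/(28*8) = 4/224.
Cross-multiplying, 1*224 = 224 < 560 = 4*140, so 1/140 is smaller: the convergent 13/5 is closer to x than 21/8.

13/5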